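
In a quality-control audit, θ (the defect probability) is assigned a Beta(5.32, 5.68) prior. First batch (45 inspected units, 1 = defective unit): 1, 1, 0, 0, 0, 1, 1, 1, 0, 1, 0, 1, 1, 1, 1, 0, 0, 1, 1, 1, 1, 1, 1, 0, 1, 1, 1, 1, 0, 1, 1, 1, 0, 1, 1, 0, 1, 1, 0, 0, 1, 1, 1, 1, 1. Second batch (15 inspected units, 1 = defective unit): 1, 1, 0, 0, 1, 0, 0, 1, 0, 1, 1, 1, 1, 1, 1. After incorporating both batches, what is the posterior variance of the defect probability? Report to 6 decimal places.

The Beta prior is conjugate to a Binomial/Bernoulli likelihood; the update adds successes to α and failures to β.
After batch 1: Beta(5.32+32, 5.68+13) = Beta(37.32, 18.68).
After batch 2: Beta(37.32+10, 18.68+5) = Beta(47.32, 23.68).
Var = αβ/((α+β)²(α+β+1)) = 47.32·23.68/(71.00²·72.00) = 0.003087.

0.003087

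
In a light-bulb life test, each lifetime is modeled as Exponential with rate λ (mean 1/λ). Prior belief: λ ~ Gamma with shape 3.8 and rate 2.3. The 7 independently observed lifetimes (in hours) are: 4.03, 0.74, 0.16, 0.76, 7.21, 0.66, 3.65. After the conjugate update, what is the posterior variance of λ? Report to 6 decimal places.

0.028373

With a Gamma(shape α, rate β) prior on the exponential rate λ, the posterior after n observations with total T = Σxᵢ is Gamma(α+n, β+T).
Sum of observations T = 17.21 hours; n = 7.
Posterior: Gamma(3.8+7, 2.3+17.21) = Gamma(10.8, 19.51).
Var = α/β² = 0.028373.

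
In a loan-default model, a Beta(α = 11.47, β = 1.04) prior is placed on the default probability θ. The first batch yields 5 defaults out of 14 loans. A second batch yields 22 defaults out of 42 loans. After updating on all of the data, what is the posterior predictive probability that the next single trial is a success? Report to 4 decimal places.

0.5615

The Beta prior is conjugate to a Binomial/Bernoulli likelihood; the update adds successes to α and failures to β.
After batch 1: Beta(11.47+5, 1.04+9) = Beta(16.47, 10.04).
After batch 2: Beta(16.47+22, 10.04+20) = Beta(38.47, 30.04).
For a single future Bernoulli trial, P(success | data) = α/(α+β) = 0.5615.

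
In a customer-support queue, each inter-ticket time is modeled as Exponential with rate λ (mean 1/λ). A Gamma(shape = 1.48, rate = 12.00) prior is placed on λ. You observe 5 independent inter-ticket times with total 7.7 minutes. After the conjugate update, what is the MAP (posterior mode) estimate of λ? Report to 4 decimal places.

0.2782

With a Gamma(shape α, rate β) prior on the exponential rate λ, the posterior after n observations with total T = Σxᵢ is Gamma(α+n, β+T).
Posterior: Gamma(1.48+5, 12.00+7.7) = Gamma(6.48, 19.70).
Mode = (α−1)/β = 0.2782.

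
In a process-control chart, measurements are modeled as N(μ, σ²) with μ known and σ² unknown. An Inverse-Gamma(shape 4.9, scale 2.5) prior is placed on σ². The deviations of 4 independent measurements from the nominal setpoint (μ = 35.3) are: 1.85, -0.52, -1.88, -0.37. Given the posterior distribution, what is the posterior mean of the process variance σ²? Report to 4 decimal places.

1.0478

With known mean μ and an Inverse-Gamma(α, β) prior on σ², the Normal likelihood is conjugate: posterior is Inv-Gamma(α + n/2, β + Σ(xᵢ−μ)²/2).
Σ(xᵢ−μ)² = (1.85)² + (-0.52)² + (-1.88)² + (-0.37)² = 7.3642.
Posterior: Inv-Gamma(4.9 + 4/2, 2.5 + 7.3642/2) = Inv-Gamma(6.90, 6.18210).
E[σ²|data] = β/(α−1) = 6.18210/5.90 = 1.0478.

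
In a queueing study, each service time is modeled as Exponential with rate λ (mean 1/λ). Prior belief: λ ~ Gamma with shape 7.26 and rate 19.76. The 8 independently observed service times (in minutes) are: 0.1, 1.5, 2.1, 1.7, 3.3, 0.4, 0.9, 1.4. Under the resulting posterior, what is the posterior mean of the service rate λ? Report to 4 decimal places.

With a Gamma(shape α, rate β) prior on the exponential rate λ, the posterior after n observations with total T = Σxᵢ is Gamma(α+n, β+T).
Sum of observations T = 11.4 minutes; n = 8.
Posterior: Gamma(7.26+8, 19.76+11.4) = Gamma(15.26, 31.16).
Posterior mean of λ = α/β = 15.26/31.16 = 0.4897.

0.4897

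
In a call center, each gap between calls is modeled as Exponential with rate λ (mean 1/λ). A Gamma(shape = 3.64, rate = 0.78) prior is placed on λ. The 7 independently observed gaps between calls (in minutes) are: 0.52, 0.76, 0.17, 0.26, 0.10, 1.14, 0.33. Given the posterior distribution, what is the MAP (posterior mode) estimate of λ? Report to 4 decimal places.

2.3744

With a Gamma(shape α, rate β) prior on the exponential rate λ, the posterior after n observations with total T = Σxᵢ is Gamma(α+n, β+T).
Sum of observations T = 3.28 minutes; n = 7.
Posterior: Gamma(3.64+7, 0.78+3.28) = Gamma(10.64, 4.06).
Mode = (α−1)/β = 2.3744.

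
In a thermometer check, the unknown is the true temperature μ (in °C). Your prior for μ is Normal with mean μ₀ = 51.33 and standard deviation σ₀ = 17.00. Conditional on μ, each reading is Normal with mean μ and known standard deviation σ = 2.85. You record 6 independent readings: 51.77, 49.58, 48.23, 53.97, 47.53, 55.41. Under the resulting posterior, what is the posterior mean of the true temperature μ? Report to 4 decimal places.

51.0828

For Normal data with known variance σ², a Normal(μ₀, σ₀²) prior on μ is conjugate. Posterior precision = 1/σ₀² + n/σ²; posterior mean is the precision-weighted average of μ₀ and x̄.
Σxᵢ = 51.77 + 49.58 + 48.23 + 53.97 + 47.53 + 55.41 = 306.49, so n·x̄ = 306.49.
σ₀² = 17.00² = 289, σ² = 2.85² = 8.1225; σ² + n·σ₀² = 8.1225 + 6·289 = 1742.1225.
Posterior mean = (μ₀/σ₀² + n·x̄/σ²)/(1/σ₀² + n/σ²) = (σ²·μ₀ + σ₀²·n·x̄)/(σ² + n·σ₀²) = (8.1225·51.33 + 289·306.49)/1742.1225 = 88992.537925/1742.1225 = 51.0828.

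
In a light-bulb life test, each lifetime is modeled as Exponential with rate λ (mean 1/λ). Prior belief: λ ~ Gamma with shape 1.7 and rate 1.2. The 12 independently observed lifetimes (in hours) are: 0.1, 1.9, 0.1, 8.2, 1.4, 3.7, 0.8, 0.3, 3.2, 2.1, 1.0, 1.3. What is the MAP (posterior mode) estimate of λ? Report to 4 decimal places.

0.5020

With a Gamma(shape α, rate β) prior on the exponential rate λ, the posterior after n observations with total T = Σxᵢ is Gamma(α+n, β+T).
Sum of observations T = 24.1 hours; n = 12.
Posterior: Gamma(1.7+12, 1.2+24.1) = Gamma(13.7, 25.3).
Mode = (α−1)/β = 0.5020.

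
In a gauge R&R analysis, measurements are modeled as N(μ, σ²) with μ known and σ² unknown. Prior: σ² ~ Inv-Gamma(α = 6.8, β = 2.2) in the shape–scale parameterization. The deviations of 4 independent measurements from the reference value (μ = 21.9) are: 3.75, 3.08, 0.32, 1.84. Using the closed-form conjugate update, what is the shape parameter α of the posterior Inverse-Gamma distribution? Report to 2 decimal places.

8.80

With known mean μ and an Inverse-Gamma(α, β) prior on σ², the Normal likelihood is conjugate: posterior is Inv-Gamma(α + n/2, β + Σ(xᵢ−μ)²/2).
Σ(xᵢ−μ)² = (3.75)² + (3.08)² + (0.32)² + (1.84)² = 27.0369.
Posterior: Inv-Gamma(6.8 + 4/2, 2.2 + 27.0369/2) = Inv-Gamma(8.80, 15.71845).
Posterior α = 8.80.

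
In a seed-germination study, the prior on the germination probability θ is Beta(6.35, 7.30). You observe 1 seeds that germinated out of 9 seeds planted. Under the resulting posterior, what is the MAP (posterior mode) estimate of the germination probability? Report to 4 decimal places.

The Beta prior is conjugate to a Binomial/Bernoulli likelihood; the update adds successes to α and failures to β.
Posterior: Beta(α+k, β+n−k) = Beta(6.35+1, 7.30+8) = Beta(7.35, 15.30).
Mode of Beta(a,b) for a,b>1 is (a−1)/(a+b−2) = 6.35/20.65 = 0.3075.

0.3075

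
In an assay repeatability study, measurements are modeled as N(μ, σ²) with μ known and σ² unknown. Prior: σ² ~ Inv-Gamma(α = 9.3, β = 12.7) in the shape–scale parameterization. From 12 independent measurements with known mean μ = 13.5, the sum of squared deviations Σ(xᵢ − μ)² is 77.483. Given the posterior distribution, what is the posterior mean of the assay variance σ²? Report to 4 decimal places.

3.5973

With known mean μ and an Inverse-Gamma(α, β) prior on σ², the Normal likelihood is conjugate: posterior is Inv-Gamma(α + n/2, β + Σ(xᵢ−μ)²/2).
Posterior: Inv-Gamma(9.3 + 12/2, 12.7 + 77.483/2) = Inv-Gamma(15.30, 51.4415).
E[σ²|data] = β/(α−1) = 51.4415/14.30 = 3.5973.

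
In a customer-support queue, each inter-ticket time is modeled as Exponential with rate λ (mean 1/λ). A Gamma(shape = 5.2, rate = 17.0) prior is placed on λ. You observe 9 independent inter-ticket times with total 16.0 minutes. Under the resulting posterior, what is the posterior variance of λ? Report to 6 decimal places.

0.013039

With a Gamma(shape α, rate β) prior on the exponential rate λ, the posterior after n observations with total T = Σxᵢ is Gamma(α+n, β+T).
Posterior: Gamma(5.2+9, 17.0+16.0) = Gamma(14.2, 33.0).
Var = α/β² = 0.013039.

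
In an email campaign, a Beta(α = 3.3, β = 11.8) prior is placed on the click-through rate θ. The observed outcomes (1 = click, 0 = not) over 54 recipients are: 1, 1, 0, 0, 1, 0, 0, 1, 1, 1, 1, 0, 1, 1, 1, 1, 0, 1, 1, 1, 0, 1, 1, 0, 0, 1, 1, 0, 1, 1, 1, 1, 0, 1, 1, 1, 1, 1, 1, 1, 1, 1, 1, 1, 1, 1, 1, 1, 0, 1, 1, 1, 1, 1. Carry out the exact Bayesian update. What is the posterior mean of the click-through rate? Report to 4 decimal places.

The Beta prior is conjugate to a Binomial/Bernoulli likelihood; the update adds successes to α and failures to β.
Posterior: Beta(α+k, β+n−k) = Beta(3.3+42, 11.8+12) = Beta(45.3, 23.8).
Posterior mean = α/(α+β) = 45.3/69.1 = 0.6556.

0.6556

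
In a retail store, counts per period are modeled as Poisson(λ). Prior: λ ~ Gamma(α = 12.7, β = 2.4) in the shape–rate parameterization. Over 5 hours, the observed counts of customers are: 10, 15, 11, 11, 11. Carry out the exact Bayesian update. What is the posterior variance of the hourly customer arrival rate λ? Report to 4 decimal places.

1.2911

With a Gamma(shape α, rate β) prior, the Poisson likelihood is conjugate: the posterior is Gamma(α + ΣXᵢ, β + n).
Sum of counts S = 58 over n = 5 hours.
Posterior: Gamma(α+S, β+n) = Gamma(12.7+58, 2.4+5) = Gamma(70.7, 7.4).
Var = α/β² = 70.7/7.4² = 1.2911.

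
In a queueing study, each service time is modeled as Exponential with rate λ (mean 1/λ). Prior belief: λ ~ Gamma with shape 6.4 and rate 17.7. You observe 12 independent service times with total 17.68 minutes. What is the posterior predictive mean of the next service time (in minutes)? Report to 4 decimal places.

2.0333

With a Gamma(shape α, rate β) prior on the exponential rate λ, the posterior after n observations with total T = Σxᵢ is Gamma(α+n, β+T).
Posterior: Gamma(6.4+12, 17.7+17.68) = Gamma(18.4, 35.38).
The predictive distribution for the next observation is Lomax; its mean is β/(α−1) = 35.38/17.4 = 2.0333.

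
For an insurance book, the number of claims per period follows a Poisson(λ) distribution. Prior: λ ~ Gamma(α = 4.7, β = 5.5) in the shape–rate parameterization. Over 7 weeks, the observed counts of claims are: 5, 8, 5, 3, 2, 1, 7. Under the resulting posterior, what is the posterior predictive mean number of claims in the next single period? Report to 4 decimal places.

2.8560

With a Gamma(shape α, rate β) prior, the Poisson likelihood is conjugate: the posterior is Gamma(α + ΣXᵢ, β + n).
Sum of counts S = 31 over n = 7 weeks.
Posterior: Gamma(α+S, β+n) = Gamma(4.7+31, 5.5+7) = Gamma(35.7, 12.5).
The predictive distribution for one future period is NegBinom with mean α/β = 2.8560.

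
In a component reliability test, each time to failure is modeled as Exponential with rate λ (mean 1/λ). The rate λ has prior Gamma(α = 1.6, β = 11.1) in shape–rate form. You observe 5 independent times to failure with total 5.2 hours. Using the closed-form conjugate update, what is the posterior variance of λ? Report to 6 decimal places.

With a Gamma(shape α, rate β) prior on the exponential rate λ, the posterior after n observations with total T = Σxᵢ is Gamma(α+n, β+T).
Posterior: Gamma(1.6+5, 11.1+5.2) = Gamma(6.6, 16.3).
Var = α/β² = 0.024841.

0.024841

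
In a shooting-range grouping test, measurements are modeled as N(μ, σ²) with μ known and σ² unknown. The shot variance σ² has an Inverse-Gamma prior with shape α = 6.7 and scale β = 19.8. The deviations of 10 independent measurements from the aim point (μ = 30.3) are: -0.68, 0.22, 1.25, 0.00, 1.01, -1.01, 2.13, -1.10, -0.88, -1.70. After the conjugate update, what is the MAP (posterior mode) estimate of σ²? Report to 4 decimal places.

With known mean μ and an Inverse-Gamma(α, β) prior on σ², the Normal likelihood is conjugate: posterior is Inv-Gamma(α + n/2, β + Σ(xᵢ−μ)²/2).
Σ(xᵢ−μ)² = (-0.68)² + (0.22)² + (1.25)² + (0.00)² + (1.01)² + (-1.01)² + (2.13)² + (-1.10)² + (-0.88)² + (-1.70)² = 13.5248.
Posterior: Inv-Gamma(6.7 + 10/2, 19.8 + 13.5248/2) = Inv-Gamma(11.70, 26.56240).
Mode = β/(α+1) = 26.56240/12.70 = 2.0915.

2.0915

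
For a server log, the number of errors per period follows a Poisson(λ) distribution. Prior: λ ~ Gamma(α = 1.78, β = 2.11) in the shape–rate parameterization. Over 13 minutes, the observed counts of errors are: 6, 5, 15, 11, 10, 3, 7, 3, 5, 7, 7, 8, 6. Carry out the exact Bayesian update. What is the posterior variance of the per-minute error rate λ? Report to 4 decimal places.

0.4151

With a Gamma(shape α, rate β) prior, the Poisson likelihood is conjugate: the posterior is Gamma(α + ΣXᵢ, β + n).
Sum of counts S = 93 over n = 13 minutes.
Posterior: Gamma(α+S, β+n) = Gamma(1.78+93, 2.11+13) = Gamma(94.78, 15.11).
Var = α/β² = 94.78/15.11² = 0.4151.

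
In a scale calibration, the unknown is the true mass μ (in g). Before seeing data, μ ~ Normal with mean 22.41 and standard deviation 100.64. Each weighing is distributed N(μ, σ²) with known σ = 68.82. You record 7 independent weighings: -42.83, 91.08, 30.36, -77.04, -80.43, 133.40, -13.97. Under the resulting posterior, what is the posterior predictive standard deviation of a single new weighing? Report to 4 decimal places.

73.2832

For Normal data with known variance σ², a Normal(μ₀, σ₀²) prior on μ is conjugate. Posterior precision = 1/σ₀² + n/σ²; posterior mean is the precision-weighted average of μ₀ and x̄.
σ₀² = 100.64² = 10128.4096, σ² = 68.82² = 4736.1924; σ² + n·σ₀² = 4736.1924 + 7·10128.4096 = 75635.0596.
Posterior precision = 1/σ₀² + n/σ² = 1/10128.4096 + 7/4736.1924 = (σ² + n·σ₀²)/(σ₀²σ²) = 75635.0596/(10128.4096·4736.1924); posterior variance σₙ² = σ₀²σ²/(σ² + n·σ₀²) = 10128.4096·4736.1924/75635.0596 = 634.230961.
Predictive variance for one new observation = σₙ² + σ² = 10128.4096·4736.1924/75635.0596 + 4736.1924 = σ²·(σ₀² + 75635.0596)/75635.0596 = 4736.1924·85763.4692/75635.0596 = 5370.423361; SD = √(4736.1924·85763.4692/75635.0596) = 73.2832.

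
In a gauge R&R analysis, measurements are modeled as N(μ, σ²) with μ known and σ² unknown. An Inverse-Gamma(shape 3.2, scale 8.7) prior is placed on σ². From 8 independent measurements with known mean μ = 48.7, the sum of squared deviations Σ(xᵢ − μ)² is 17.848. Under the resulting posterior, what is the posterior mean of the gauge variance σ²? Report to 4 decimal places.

With known mean μ and an Inverse-Gamma(α, β) prior on σ², the Normal likelihood is conjugate: posterior is Inv-Gamma(α + n/2, β + Σ(xᵢ−μ)²/2).
Posterior: Inv-Gamma(3.2 + 8/2, 8.7 + 17.848/2) = Inv-Gamma(7.20, 17.6240).
E[σ²|data] = β/(α−1) = 17.6240/6.20 = 2.8426.

2.8426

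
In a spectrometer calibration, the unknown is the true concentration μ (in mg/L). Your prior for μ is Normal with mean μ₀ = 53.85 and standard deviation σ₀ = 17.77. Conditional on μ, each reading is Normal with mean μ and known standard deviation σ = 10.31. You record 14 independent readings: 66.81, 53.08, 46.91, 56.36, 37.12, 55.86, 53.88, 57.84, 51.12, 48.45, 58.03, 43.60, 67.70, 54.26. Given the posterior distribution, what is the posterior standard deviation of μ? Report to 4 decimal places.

For Normal data with known variance σ², a Normal(μ₀, σ₀²) prior on μ is conjugate. Posterior precision = 1/σ₀² + n/σ²; posterior mean is the precision-weighted average of μ₀ and x̄.
σ₀² = 17.77² = 315.7729, σ² = 10.31² = 106.2961; σ² + n·σ₀² = 106.2961 + 14·315.7729 = 4527.1167.
Posterior precision = 1/σ₀² + n/σ² = 1/315.7729 + 14/106.2961 = (σ² + n·σ₀²)/(σ₀²σ²) = 4527.1167/(315.7729·106.2961); posterior variance σₙ² = σ₀²σ²/(σ² + n·σ₀²) = 315.7729·106.2961/4527.1167 = 7.414306.
Posterior SD = √σₙ² = √(315.7729·106.2961/4527.1167) = 2.7229.

2.7229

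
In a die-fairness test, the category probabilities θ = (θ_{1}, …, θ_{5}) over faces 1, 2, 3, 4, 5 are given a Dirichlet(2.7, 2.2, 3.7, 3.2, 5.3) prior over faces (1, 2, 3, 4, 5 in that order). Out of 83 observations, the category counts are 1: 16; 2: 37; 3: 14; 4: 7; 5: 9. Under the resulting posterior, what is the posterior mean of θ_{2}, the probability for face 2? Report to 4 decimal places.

0.3916

The Dirichlet prior is conjugate to the Multinomial likelihood: each posterior αⱼ = prior αⱼ + observed count nⱼ.
Posterior concentration: (18.7, 39.2, 17.7, 10.2, 14.3), total = 100.1.
E[θ_{2}|data] = α_{2}/Σα = 39.2/100.1 = 0.3916.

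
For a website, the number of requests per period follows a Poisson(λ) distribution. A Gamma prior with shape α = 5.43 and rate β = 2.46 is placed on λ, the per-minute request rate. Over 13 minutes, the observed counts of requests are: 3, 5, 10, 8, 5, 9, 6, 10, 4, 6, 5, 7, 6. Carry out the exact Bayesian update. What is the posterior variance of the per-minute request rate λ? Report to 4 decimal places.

With a Gamma(shape α, rate β) prior, the Poisson likelihood is conjugate: the posterior is Gamma(α + ΣXᵢ, β + n).
Sum of counts S = 84 over n = 13 minutes.
Posterior: Gamma(α+S, β+n) = Gamma(5.43+84, 2.46+13) = Gamma(89.43, 15.46).
Var = α/β² = 89.43/15.46² = 0.3742.

0.3742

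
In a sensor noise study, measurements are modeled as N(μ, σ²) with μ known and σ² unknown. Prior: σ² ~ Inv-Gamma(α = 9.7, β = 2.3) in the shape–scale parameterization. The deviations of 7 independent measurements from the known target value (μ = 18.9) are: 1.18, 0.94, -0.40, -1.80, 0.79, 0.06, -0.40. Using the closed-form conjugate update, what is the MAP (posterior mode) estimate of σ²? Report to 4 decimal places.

0.3896

With known mean μ and an Inverse-Gamma(α, β) prior on σ², the Normal likelihood is conjugate: posterior is Inv-Gamma(α + n/2, β + Σ(xᵢ−μ)²/2).
Σ(xᵢ−μ)² = (1.18)² + (0.94)² + (-0.40)² + (-1.80)² + (0.79)² + (0.06)² + (-0.40)² = 6.4637.
Posterior: Inv-Gamma(9.7 + 7/2, 2.3 + 6.4637/2) = Inv-Gamma(13.20, 5.53185).
Mode = β/(α+1) = 5.53185/14.20 = 0.3896.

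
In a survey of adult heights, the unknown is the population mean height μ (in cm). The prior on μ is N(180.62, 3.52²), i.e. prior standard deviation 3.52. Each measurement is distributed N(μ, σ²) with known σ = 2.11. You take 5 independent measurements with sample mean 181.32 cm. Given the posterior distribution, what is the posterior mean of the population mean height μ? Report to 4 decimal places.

For Normal data with known variance σ², a Normal(μ₀, σ₀²) prior on μ is conjugate. Posterior precision = 1/σ₀² + n/σ²; posterior mean is the precision-weighted average of μ₀ and x̄.
n·x̄ = 5·181.32 = 906.6.
σ₀² = 3.52² = 12.3904, σ² = 2.11² = 4.4521; σ² + n·σ₀² = 4.4521 + 5·12.3904 = 66.4041.
Posterior mean = (μ₀/σ₀² + n·x̄/σ²)/(1/σ₀² + n/σ²) = (σ²·μ₀ + σ₀²·n·x̄)/(σ² + n·σ₀²) = (4.4521·180.62 + 12.3904·906.6)/66.4041 = 12037.274942/66.4041 = 181.2731.

181.2731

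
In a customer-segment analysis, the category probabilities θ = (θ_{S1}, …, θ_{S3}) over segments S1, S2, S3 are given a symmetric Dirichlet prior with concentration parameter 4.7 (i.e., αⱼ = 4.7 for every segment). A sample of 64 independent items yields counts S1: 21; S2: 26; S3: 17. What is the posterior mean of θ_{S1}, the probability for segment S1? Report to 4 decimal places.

The Dirichlet prior is conjugate to the Multinomial likelihood: each posterior αⱼ = prior αⱼ + observed count nⱼ.
Posterior concentration: (25.7, 30.7, 21.7), total = 78.1.
E[θ_{S1}|data] = α_{S1}/Σα = 25.7/78.1 = 0.3291.

0.3291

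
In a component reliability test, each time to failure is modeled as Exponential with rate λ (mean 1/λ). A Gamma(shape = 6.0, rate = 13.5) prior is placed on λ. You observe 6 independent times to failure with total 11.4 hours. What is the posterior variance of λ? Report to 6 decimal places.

With a Gamma(shape α, rate β) prior on the exponential rate λ, the posterior after n observations with total T = Σxᵢ is Gamma(α+n, β+T).
Posterior: Gamma(6.0+6, 13.5+11.4) = Gamma(12.0, 24.9).
Var = α/β² = 0.019355.

0.019355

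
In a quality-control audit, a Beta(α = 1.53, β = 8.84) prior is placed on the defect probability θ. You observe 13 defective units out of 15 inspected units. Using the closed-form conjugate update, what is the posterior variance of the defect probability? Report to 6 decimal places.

The Beta prior is conjugate to a Binomial/Bernoulli likelihood; the update adds successes to α and failures to β.
Posterior: Beta(α+k, β+n−k) = Beta(1.53+13, 8.84+2) = Beta(14.53, 10.84).
Var = αβ/((α+β)²(α+β+1)) = 14.53·10.84/(25.37²·26.37) = 0.009280.

0.009280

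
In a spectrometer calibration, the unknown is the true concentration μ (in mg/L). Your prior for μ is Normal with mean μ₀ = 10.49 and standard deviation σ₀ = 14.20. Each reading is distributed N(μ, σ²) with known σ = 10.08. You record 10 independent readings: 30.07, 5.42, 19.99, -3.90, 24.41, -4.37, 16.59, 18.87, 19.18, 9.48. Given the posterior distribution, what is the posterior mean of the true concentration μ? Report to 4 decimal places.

13.4261

For Normal data with known variance σ², a Normal(μ₀, σ₀²) prior on μ is conjugate. Posterior precision = 1/σ₀² + n/σ²; posterior mean is the precision-weighted average of μ₀ and x̄.
Σxᵢ = 30.07 + 5.42 + 19.99 + (-3.90) + 24.41 + (-4.37) + 16.59 + 18.87 + 19.18 + 9.48 = 135.74, so n·x̄ = 135.74.
σ₀² = 14.20² = 201.64, σ² = 10.08² = 101.6064; σ² + n·σ₀² = 101.6064 + 10·201.64 = 2118.0064.
Posterior mean = (μ₀/σ₀² + n·x̄/σ²)/(1/σ₀² + n/σ²) = (σ²·μ₀ + σ₀²·n·x̄)/(σ² + n·σ₀²) = (101.6064·10.49 + 201.64·135.74)/2118.0064 = 28436.464736/2118.0064 = 13.4261.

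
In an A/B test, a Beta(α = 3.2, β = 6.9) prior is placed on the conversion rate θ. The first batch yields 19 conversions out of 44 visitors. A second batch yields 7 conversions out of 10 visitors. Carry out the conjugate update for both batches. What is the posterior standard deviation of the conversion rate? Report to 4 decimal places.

0.0617

The Beta prior is conjugate to a Binomial/Bernoulli likelihood; the update adds successes to α and failures to β.
After batch 1: Beta(3.2+19, 6.9+25) = Beta(22.2, 31.9).
After batch 2: Beta(22.2+7, 31.9+3) = Beta(29.2, 34.9).
Var = αβ/((α+β)²(α+β+1)) = 29.2·34.9/(64.1²·65.1) = 0.00380988; SD = √0.00380988 = 0.0617.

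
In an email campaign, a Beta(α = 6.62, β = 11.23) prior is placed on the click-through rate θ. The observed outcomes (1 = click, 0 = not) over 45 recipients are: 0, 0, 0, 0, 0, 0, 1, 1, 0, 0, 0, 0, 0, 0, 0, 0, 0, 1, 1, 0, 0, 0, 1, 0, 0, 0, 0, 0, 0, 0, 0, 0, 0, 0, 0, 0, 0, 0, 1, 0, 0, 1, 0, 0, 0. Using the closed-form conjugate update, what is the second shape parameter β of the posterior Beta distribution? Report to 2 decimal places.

49.23

The Beta prior is conjugate to a Binomial/Bernoulli likelihood; the update adds successes to α and failures to β.
Posterior: Beta(α+k, β+n−k) = Beta(6.62+7, 11.23+38) = Beta(13.62, 49.23).
Posterior β = 49.23.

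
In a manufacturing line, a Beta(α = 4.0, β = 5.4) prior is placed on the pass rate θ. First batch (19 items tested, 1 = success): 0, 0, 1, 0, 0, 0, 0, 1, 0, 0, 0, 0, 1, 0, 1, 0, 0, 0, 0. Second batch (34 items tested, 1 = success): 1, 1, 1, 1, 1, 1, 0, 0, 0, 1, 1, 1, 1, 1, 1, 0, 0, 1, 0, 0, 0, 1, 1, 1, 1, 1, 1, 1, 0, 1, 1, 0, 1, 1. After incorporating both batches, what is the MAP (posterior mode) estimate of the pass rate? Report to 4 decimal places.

The Beta prior is conjugate to a Binomial/Bernoulli likelihood; the update adds successes to α and failures to β.
After batch 1: Beta(4.0+4, 5.4+15) = Beta(8.0, 20.4).
After batch 2: Beta(8.0+24, 20.4+10) = Beta(32.0, 30.4).
Mode of Beta(a,b) for a,b>1 is (a−1)/(a+b−2) = 31.0/60.4 = 0.5132.

0.5132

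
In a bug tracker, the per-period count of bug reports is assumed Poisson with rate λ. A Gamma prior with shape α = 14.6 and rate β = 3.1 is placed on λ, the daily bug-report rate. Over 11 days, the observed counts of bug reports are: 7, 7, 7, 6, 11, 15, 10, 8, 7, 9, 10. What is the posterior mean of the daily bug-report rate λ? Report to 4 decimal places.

With a Gamma(shape α, rate β) prior, the Poisson likelihood is conjugate: the posterior is Gamma(α + ΣXᵢ, β + n).
Sum of counts S = 97 over n = 11 days.
Posterior: Gamma(α+S, β+n) = Gamma(14.6+97, 3.1+11) = Gamma(111.6, 14.1).
Posterior mean = α/β = 111.6/14.1 = 7.9149.

7.9149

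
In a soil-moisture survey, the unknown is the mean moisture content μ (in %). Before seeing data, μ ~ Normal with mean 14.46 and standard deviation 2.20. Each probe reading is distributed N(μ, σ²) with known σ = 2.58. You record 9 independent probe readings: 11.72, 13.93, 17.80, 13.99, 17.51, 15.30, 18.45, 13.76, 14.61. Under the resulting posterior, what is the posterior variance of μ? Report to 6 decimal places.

0.641563

For Normal data with known variance σ², a Normal(μ₀, σ₀²) prior on μ is conjugate. Posterior precision = 1/σ₀² + n/σ²; posterior mean is the precision-weighted average of μ₀ and x̄.
σ₀² = 2.20² = 4.84, σ² = 2.58² = 6.6564; σ² + n·σ₀² = 6.6564 + 9·4.84 = 50.2164.
Posterior precision = 1/σ₀² + n/σ² = 1/4.84 + 9/6.6564 = (σ² + n·σ₀²)/(σ₀²σ²) = 50.2164/(4.84·6.6564); posterior variance σₙ² = σ₀²σ²/(σ² + n·σ₀²) = 4.84·6.6564/50.2164 = 0.641563.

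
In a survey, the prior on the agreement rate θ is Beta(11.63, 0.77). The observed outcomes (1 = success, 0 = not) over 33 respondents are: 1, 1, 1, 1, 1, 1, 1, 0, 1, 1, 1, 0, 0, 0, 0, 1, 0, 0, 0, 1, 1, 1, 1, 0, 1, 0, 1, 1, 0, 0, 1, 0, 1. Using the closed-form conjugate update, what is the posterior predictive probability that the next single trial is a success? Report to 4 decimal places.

The Beta prior is conjugate to a Binomial/Bernoulli likelihood; the update adds successes to α and failures to β.
Posterior: Beta(α+k, β+n−k) = Beta(11.63+20, 0.77+13) = Beta(31.63, 13.77).
For a single future Bernoulli trial, P(success | data) = α/(α+β) = 0.6967.

0.6967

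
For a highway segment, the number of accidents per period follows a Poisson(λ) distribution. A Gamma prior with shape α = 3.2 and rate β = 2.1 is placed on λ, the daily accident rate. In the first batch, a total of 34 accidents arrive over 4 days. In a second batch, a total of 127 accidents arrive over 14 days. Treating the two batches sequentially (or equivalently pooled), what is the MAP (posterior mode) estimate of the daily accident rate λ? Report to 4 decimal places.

8.1194

With a Gamma(shape α, rate β) prior, the Poisson likelihood is conjugate: the posterior is Gamma(α + ΣXᵢ, β + n).
After batch 1: Gamma(α+S, β+n) = Gamma(3.2+34, 2.1+4) = Gamma(37.2, 6.1).
After batch 2: Gamma(α+S, β+n) = Gamma(37.2+127, 6.1+14) = Gamma(164.2, 20.1).
Mode of Gamma(α,β) for α≥1 is (α−1)/β = 163.2/20.1 = 8.1194.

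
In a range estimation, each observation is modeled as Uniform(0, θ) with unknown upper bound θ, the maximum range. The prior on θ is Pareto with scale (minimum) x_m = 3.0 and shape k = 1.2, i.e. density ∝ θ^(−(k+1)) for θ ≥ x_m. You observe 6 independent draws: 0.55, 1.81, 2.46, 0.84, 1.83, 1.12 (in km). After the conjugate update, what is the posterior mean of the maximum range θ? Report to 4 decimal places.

3.4839

A Pareto(scale x_m, shape k) prior on the upper bound θ of Uniform(0, θ) is conjugate: posterior is Pareto(max(x_m, max xᵢ), k + n).
Sample maximum = 2.46; prior scale x_m = 3.0 → posterior scale = max = 3.00.
Posterior shape = 1.2 + 6 = 7.2.
E[θ|data] = k·x_m/(k−1) = 7.2·3.00/6.2 = 3.4839.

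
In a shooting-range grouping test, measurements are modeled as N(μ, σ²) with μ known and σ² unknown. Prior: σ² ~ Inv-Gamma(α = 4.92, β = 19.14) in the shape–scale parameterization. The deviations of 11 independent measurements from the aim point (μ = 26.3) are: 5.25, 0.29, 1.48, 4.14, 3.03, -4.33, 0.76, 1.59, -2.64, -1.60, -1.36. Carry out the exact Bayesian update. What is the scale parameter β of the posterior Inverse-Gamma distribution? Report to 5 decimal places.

63.83565

With known mean μ and an Inverse-Gamma(α, β) prior on σ², the Normal likelihood is conjugate: posterior is Inv-Gamma(α + n/2, β + Σ(xᵢ−μ)²/2).
Σ(xᵢ−μ)² = (5.25)² + (0.29)² + (1.48)² + (4.14)² + (3.03)² + (-4.33)² + (0.76)² + (1.59)² + (-2.64)² + (-1.60)² + (-1.36)² = 89.3913.
Posterior: Inv-Gamma(4.92 + 11/2, 19.14 + 89.3913/2) = Inv-Gamma(10.42, 63.83565).
Posterior β = 63.83565.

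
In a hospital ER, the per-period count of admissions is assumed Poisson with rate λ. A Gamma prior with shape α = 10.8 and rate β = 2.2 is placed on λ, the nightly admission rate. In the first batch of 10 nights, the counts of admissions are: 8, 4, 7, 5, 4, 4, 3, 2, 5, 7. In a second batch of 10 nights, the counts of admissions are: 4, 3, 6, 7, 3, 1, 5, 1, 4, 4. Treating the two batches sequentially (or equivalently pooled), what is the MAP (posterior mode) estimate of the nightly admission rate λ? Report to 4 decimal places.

With a Gamma(shape α, rate β) prior, the Poisson likelihood is conjugate: the posterior is Gamma(α + ΣXᵢ, β + n).
Batch 1: sum of counts S = 49 over n = 10 nights.
After batch 1: Gamma(α+S, β+n) = Gamma(10.8+49, 2.2+10) = Gamma(59.8, 12.2).
Batch 2: sum of counts S = 38 over n = 10 nights.
After batch 2: Gamma(α+S, β+n) = Gamma(59.8+38, 12.2+10) = Gamma(97.8, 22.2).
Mode of Gamma(α,β) for α≥1 is (α−1)/β = 96.8/22.2 = 4.3604.

4.3604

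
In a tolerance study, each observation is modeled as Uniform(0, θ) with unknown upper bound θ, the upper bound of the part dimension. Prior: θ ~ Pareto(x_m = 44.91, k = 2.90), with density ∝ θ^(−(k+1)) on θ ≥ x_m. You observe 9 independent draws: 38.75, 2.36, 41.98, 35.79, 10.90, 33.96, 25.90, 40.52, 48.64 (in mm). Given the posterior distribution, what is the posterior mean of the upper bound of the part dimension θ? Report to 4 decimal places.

53.1024

A Pareto(scale x_m, shape k) prior on the upper bound θ of Uniform(0, θ) is conjugate: posterior is Pareto(max(x_m, max xᵢ), k + n).
Sample maximum = 48.64; prior scale x_m = 44.91 → posterior scale = max = 48.64.
Posterior shape = 2.90 + 9 = 11.90.
E[θ|data] = k·x_m/(k−1) = 11.90·48.64/10.90 = 53.1024.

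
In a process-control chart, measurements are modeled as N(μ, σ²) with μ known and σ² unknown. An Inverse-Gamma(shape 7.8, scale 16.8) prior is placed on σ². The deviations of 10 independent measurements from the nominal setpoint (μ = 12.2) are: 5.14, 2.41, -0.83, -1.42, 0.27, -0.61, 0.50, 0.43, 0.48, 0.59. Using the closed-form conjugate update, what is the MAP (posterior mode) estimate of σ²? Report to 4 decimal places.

With known mean μ and an Inverse-Gamma(α, β) prior on σ², the Normal likelihood is conjugate: posterior is Inv-Gamma(α + n/2, β + Σ(xᵢ−μ)²/2).
Σ(xᵢ−μ)² = (5.14)² + (2.41)² + (-0.83)² + (-1.42)² + (0.27)² + (-0.61)² + (0.50)² + (0.43)² + (0.48)² + (0.59)² = 36.3914.
Posterior: Inv-Gamma(7.8 + 10/2, 16.8 + 36.3914/2) = Inv-Gamma(12.80, 34.99570).
Mode = β/(α+1) = 34.99570/13.80 = 2.5359.

2.5359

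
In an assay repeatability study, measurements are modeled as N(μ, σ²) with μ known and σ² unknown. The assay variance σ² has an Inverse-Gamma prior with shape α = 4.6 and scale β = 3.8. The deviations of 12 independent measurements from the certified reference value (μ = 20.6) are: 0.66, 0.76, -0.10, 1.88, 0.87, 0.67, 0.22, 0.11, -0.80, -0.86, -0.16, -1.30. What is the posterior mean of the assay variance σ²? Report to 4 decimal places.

With known mean μ and an Inverse-Gamma(α, β) prior on σ², the Normal likelihood is conjugate: posterior is Inv-Gamma(α + n/2, β + Σ(xᵢ−μ)²/2).
Σ(xᵢ−μ)² = (0.66)² + (0.76)² + (-0.10)² + (1.88)² + (0.87)² + (0.67)² + (0.22)² + (0.11)² + (-0.80)² + (-0.86)² + (-0.16)² + (-1.30)² = 8.9191.
Posterior: Inv-Gamma(4.6 + 12/2, 3.8 + 8.9191/2) = Inv-Gamma(10.60, 8.25955).
E[σ²|data] = β/(α−1) = 8.25955/9.60 = 0.8604.

0.8604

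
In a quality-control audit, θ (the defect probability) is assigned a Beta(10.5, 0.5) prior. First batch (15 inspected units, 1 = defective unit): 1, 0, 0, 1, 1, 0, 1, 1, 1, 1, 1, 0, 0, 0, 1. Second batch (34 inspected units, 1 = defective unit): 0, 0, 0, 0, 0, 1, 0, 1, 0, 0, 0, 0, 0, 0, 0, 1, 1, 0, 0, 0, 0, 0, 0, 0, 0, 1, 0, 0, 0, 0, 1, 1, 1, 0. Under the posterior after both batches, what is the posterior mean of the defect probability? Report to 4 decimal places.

0.4583

The Beta prior is conjugate to a Binomial/Bernoulli likelihood; the update adds successes to α and failures to β.
After batch 1: Beta(10.5+9, 0.5+6) = Beta(19.5, 6.5).
After batch 2: Beta(19.5+8, 6.5+26) = Beta(27.5, 32.5).
Posterior mean = α/(α+β) = 27.5/60.0 = 0.4583.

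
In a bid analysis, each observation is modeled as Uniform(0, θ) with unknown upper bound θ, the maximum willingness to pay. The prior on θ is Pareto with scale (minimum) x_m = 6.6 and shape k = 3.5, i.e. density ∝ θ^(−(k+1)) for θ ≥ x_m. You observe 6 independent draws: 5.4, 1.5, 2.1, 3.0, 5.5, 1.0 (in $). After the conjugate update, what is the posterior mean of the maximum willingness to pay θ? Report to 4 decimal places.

A Pareto(scale x_m, shape k) prior on the upper bound θ of Uniform(0, θ) is conjugate: posterior is Pareto(max(x_m, max xᵢ), k + n).
Sample maximum = 5.5; prior scale x_m = 6.6 → posterior scale = max = 6.6.
Posterior shape = 3.5 + 6 = 9.5.
E[θ|data] = k·x_m/(k−1) = 9.5·6.6/8.5 = 7.3765.

7.3765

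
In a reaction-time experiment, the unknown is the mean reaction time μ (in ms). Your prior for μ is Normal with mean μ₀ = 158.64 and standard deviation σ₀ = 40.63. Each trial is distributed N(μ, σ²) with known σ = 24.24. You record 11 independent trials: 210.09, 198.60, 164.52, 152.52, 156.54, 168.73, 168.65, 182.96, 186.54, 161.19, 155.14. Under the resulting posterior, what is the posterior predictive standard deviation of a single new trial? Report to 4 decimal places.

25.2848

For Normal data with known variance σ², a Normal(μ₀, σ₀²) prior on μ is conjugate. Posterior precision = 1/σ₀² + n/σ²; posterior mean is the precision-weighted average of μ₀ and x̄.
σ₀² = 40.63² = 1650.7969, σ² = 24.24² = 587.5776; σ² + n·σ₀² = 587.5776 + 11·1650.7969 = 18746.3435.
Posterior precision = 1/σ₀² + n/σ² = 1/1650.7969 + 11/587.5776 = (σ² + n·σ₀²)/(σ₀²σ²) = 18746.3435/(1650.7969·587.5776); posterior variance σₙ² = σ₀²σ²/(σ² + n·σ₀²) = 1650.7969·587.5776/18746.3435 = 51.741892.
Predictive variance for one new observation = σₙ² + σ² = 1650.7969·587.5776/18746.3435 + 587.5776 = σ²·(σ₀² + 18746.3435)/18746.3435 = 587.5776·20397.1404/18746.3435 = 639.319492; SD = √(587.5776·20397.1404/18746.3435) = 25.2848.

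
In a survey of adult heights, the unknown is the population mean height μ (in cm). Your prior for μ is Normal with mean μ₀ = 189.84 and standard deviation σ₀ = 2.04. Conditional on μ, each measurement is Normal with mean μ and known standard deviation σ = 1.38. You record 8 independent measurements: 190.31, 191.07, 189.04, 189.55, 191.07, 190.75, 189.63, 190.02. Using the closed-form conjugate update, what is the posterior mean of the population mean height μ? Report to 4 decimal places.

For Normal data with known variance σ², a Normal(μ₀, σ₀²) prior on μ is conjugate. Posterior precision = 1/σ₀² + n/σ²; posterior mean is the precision-weighted average of μ₀ and x̄.
Σxᵢ = 190.31 + 191.07 + 189.04 + 189.55 + 191.07 + 190.75 + 189.63 + 190.02 = 1521.44, so n·x̄ = 1521.44.
σ₀² = 2.04² = 4.1616, σ² = 1.38² = 1.9044; σ² + n·σ₀² = 1.9044 + 8·4.1616 = 35.1972.
Posterior mean = (μ₀/σ₀² + n·x̄/σ²)/(1/σ₀² + n/σ²) = (σ²·μ₀ + σ₀²·n·x̄)/(σ² + n·σ₀²) = (1.9044·189.84 + 4.1616·1521.44)/35.1972 = 6693.156/35.1972 = 190.1616.

190.1616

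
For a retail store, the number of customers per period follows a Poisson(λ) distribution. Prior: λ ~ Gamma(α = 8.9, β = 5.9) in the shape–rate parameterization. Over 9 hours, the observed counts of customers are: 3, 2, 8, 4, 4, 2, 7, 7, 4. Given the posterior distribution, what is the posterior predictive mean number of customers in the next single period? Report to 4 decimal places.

With a Gamma(shape α, rate β) prior, the Poisson likelihood is conjugate: the posterior is Gamma(α + ΣXᵢ, β + n).
Sum of counts S = 41 over n = 9 hours.
Posterior: Gamma(α+S, β+n) = Gamma(8.9+41, 5.9+9) = Gamma(49.9, 14.9).
The predictive distribution for one future period is NegBinom with mean α/β = 3.3490.

3.3490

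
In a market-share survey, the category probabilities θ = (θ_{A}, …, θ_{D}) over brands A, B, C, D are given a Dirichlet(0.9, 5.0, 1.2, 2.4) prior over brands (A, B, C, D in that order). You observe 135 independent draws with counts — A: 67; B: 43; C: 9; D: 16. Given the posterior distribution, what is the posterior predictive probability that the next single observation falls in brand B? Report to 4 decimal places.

0.3322

The Dirichlet prior is conjugate to the Multinomial likelihood: each posterior αⱼ = prior αⱼ + observed count nⱼ.
Posterior concentration: (67.9, 48.0, 10.2, 18.4), total = 144.5.
P(next = B | data) = α_{B}/Σα = 0.3322.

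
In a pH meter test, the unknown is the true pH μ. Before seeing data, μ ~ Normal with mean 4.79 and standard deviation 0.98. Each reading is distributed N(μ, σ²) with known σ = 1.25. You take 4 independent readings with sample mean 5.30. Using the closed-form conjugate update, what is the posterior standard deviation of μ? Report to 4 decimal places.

For Normal data with known variance σ², a Normal(μ₀, σ₀²) prior on μ is conjugate. Posterior precision = 1/σ₀² + n/σ²; posterior mean is the precision-weighted average of μ₀ and x̄.
σ₀² = 0.98² = 0.9604, σ² = 1.25² = 1.5625; σ² + n·σ₀² = 1.5625 + 4·0.9604 = 5.4041.
Posterior precision = 1/σ₀² + n/σ² = 1/0.9604 + 4/1.5625 = (σ² + n·σ₀²)/(σ₀²σ²) = 5.4041/(0.9604·1.5625); posterior variance σₙ² = σ₀²σ²/(σ² + n·σ₀²) = 0.9604·1.5625/5.4041 = 0.277683.
Posterior SD = √σₙ² = √(0.9604·1.5625/5.4041) = 0.5270.

0.5270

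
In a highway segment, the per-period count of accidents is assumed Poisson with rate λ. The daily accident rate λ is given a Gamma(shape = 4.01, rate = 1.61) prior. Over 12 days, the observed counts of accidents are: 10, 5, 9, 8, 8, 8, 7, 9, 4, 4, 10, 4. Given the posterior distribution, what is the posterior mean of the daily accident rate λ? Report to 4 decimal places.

6.6135

With a Gamma(shape α, rate β) prior, the Poisson likelihood is conjugate: the posterior is Gamma(α + ΣXᵢ, β + n).
Sum of counts S = 86 over n = 12 days.
Posterior: Gamma(α+S, β+n) = Gamma(4.01+86, 1.61+12) = Gamma(90.01, 13.61).
Posterior mean = α/β = 90.01/13.61 = 6.6135.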